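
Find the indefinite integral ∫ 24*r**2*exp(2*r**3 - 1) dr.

Let u = 2*r**3 - 1, so du = (6*r**2) dr.
Rewriting, the integral becomes 4·∫ e^u du = 4·e^u.
Substituting back, u = 2*r**3 - 1.

4*exp(2*r**3 - 1) + C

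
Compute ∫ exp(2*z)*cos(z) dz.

Let I denote the integral. Integrate by parts with u = cos(z), dv = exp(2*z) dz, so v = exp(2*z)/2: I = exp(2*z)*cos(z)/2 + (1/2)·∫ exp(2*z)*sin(z) dz.
Apply parts again with u = sin(z), dv = exp(2*z) dz: ∫ exp(2*z)*sin(z) dz = exp(2*z)*sin(z)/2 − (1/2)·I. Substituting back brings back I: I = exp(2*z)*sin(z)/4 + exp(2*z)*cos(z)/2 − (1/4)·I.
Solving for I: (1 + 1/4)·I equals the remaining terms, so I = (4/5)·(exp(2*z)*sin(z)/4 + exp(2*z)*cos(z)/2).

exp(2*z)*sin(z)/5 + 2*exp(2*z)*cos(z)/5 + C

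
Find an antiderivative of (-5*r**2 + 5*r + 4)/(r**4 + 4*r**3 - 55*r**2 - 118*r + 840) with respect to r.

Factor the denominator: (r - 5)*(r - 4)*(r + 6)*(r + 7).
Partial-fraction decomposition: 23/(11*(r + 7)) - 103/(55*(r + 6)) + 28/(55*(r - 4)) - 8/(11*(r - 5)).
Integrate each term: A/(r−a) contributes A·log|r−a|.

-8*log(r - 5)/11 + 28*log(r - 4)/55 - 103*log(r + 6)/55 + 23*log(r + 7)/11 + C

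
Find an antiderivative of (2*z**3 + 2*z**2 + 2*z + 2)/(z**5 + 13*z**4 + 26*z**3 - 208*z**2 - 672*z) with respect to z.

-log(z)/336 + 17*log(z - 4)/352 - 17*log(z + 4)/32 + 37*log(z + 6)/12 - 200*log(z + 7)/77 + C

Factor the denominator: z*(z - 4)*(z + 4)*(z + 6)*(z + 7).
Partial-fraction decomposition: -200/(77*(z + 7)) + 37/(12*(z + 6)) - 17/(32*(z + 4)) + 17/(352*(z - 4)) - 1/(336*z).
Integrate each term: A/(z−a) contributes A·log|z−a|.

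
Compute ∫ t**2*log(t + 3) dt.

Use integration by parts with u = log(t + 3), dv = t**2 dt.
Then du = 1/(t + 3) dt and v = t**3/3.

t**3*log(t + 3)/3 - t**3/9 + t**2/2 - 3*t + 9*log(t + 3) + C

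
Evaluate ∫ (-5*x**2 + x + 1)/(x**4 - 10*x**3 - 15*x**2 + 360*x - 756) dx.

Factor the denominator: (x - 7)*(x - 6)*(x - 3)*(x + 6).
Partial-fraction decomposition: 185/(1404*(x + 6)) - 41/(108*(x - 3)) + 173/(36*(x - 6)) - 237/(52*(x - 7)).
Integrate each term: A/(x−a) contributes A·log|x−a|.

-237*log(x - 7)/52 + 173*log(x - 6)/36 - 41*log(x - 3)/108 + 185*log(x + 6)/1404 + C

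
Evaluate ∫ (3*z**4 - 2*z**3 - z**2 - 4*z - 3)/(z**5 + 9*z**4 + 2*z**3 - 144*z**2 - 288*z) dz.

log(z)/96 + 121*log(z - 4)/448 + 33*log(z + 3)/7 - 893*log(z + 4)/64 + 287*log(z + 6)/24 + C

Factor the denominator: z*(z - 4)*(z + 3)*(z + 4)*(z + 6).
Partial-fraction decomposition: 287/(24*(z + 6)) - 893/(64*(z + 4)) + 33/(7*(z + 3)) + 121/(448*(z - 4)) + 1/(96*z).
Integrate each term: A/(z−a) contributes A·log|z−a|.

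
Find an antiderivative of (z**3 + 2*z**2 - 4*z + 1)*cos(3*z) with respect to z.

z**3*sin(3*z)/3 + 2*z**2*sin(3*z)/3 + z**2*cos(3*z)/3 - 14*z*sin(3*z)/9 + 4*z*cos(3*z)/9 + 5*sin(3*z)/27 - 14*cos(3*z)/27 + C

Use integration by parts with u = z**3 + 2*z**2 - 4*z + 1, dv = cos(3*z) dz, so v = sin(3*z)/3.
Apply parts 3 times (tabular method): alternate signs, differentiate u down to 0, integrate dv up.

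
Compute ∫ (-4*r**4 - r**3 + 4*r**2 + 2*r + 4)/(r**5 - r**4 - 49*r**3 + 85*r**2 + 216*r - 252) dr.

-131*log(r - 6)/39 + 61*log(r - 3)/60 + log(r - 1)/48 + log(r + 2)/15 - 363*log(r + 7)/208 + C

Factor the denominator: (r - 6)*(r - 3)*(r - 1)*(r + 2)*(r + 7).
Partial-fraction decomposition: -363/(208*(r + 7)) + 1/(15*(r + 2)) + 1/(48*(r - 1)) + 61/(60*(r - 3)) - 131/(39*(r - 6)).
Integrate each term: A/(r−a) contributes A·log|r−a|.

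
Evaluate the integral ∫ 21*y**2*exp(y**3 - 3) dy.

Let u = y**3 - 3, so du = (3*y**2) dy.
Rewriting, the integral becomes 7·∫ e^u du = 7·e^u.
Substituting back, u = y**3 - 3.

7*exp(y**3 - 3) + C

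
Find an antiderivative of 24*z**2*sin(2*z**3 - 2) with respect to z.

-4*cos(2*z**3 - 2) + C

Let u = 2*z**3 - 2, so du = (6*z**2) dz.
Rewriting, the integral becomes 4·∫ sin(u) du = 4·-cos(u).
Substituting back, u = 2*z**3 - 2.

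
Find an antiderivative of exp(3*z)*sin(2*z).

Let I denote the integral. Integrate by parts with u = sin(2*z), dv = exp(3*z) dz, so v = exp(3*z)/3: I = exp(3*z)*sin(2*z)/3 − (2/3)·∫ exp(3*z)*cos(2*z) dz.
Apply parts again with u = cos(2*z), dv = exp(3*z) dz: ∫ exp(3*z)*cos(2*z) dz = exp(3*z)*cos(2*z)/3 + (2/3)·I. Substituting back brings back I: I = exp(3*z)*sin(2*z)/3 - 2*exp(3*z)*cos(2*z)/9 − (4/9)·I.
Solving for I: (1 + 4/9)·I equals the remaining terms, so I = (9/13)·(exp(3*z)*sin(2*z)/3 - 2*exp(3*z)*cos(2*z)/9).

3*exp(3*z)*sin(2*z)/13 - 2*exp(3*z)*cos(2*z)/13 + C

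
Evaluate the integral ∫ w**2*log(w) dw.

w**3*log(w)/3 - w**3/9 + C

Use integration by parts with u = log(w), dv = w**2 dw.
Then du = 1/w dw and v = w**3/3.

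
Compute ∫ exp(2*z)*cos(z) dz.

exp(2*z)*sin(z)/5 + 2*exp(2*z)*cos(z)/5 + C

Let I denote the integral. Integrate by parts with u = cos(z), dv = exp(2*z) dz, so v = exp(2*z)/2: I = exp(2*z)*cos(z)/2 + (1/2)·∫ exp(2*z)*sin(z) dz.
Apply parts again with u = sin(z), dv = exp(2*z) dz: ∫ exp(2*z)*sin(z) dz = exp(2*z)*sin(z)/2 − (1/2)·I. Substituting back brings back I: I = exp(2*z)*sin(z)/4 + exp(2*z)*cos(z)/2 − (1/4)·I.
Solving for I: (1 + 1/4)·I equals the remaining terms, so I = (4/5)·(exp(2*z)*sin(z)/4 + exp(2*z)*cos(z)/2).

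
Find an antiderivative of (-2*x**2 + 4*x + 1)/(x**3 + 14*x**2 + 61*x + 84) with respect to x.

Factor the denominator: (x + 3)*(x + 4)*(x + 7).
Partial-fraction decomposition: -125/(12*(x + 7)) + 47/(3*(x + 4)) - 29/(4*(x + 3)).
Integrate each term: A/(x−a) contributes A·log|x−a|.

-29*log(x + 3)/4 + 47*log(x + 4)/3 - 125*log(x + 7)/12 + C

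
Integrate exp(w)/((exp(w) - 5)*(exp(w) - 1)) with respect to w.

Let u = e^w, du = e^w dw.
The integral becomes ∫ du/((u-5)(u-1)); decompose into partial fractions.

log(exp(w) - 5)/4 - log(exp(w) - 1)/4 + C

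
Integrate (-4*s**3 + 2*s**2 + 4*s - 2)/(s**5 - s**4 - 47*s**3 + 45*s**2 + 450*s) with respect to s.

-log(s)/225 - 2649*log(s - 5)/12100 - 7*log(s + 3)/36 + 455*log(s + 6)/1089 + 54/(55*s - 275) + C

Factor the denominator: s*(s - 5)**2*(s + 3)*(s + 6).
Partial-fraction decomposition: 455/(1089*(s + 6)) - 7/(36*(s + 3)) - 2649/(12100*(s - 5)) - 54/(55*(s - 5)**2) - 1/(225*s).
Integrate each term; A/(s−a) gives A·log|s−a|; A/(s−a)² gives −A/(s−a).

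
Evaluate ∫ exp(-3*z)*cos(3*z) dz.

Let I denote the integral. Integrate by parts with u = cos(3*z), dv = exp(-3*z) dz, so v = -exp(-3*z)/3: I = -exp(-3*z)*cos(3*z)/3 − ∫ exp(-3*z)*sin(3*z) dz.
Apply parts again with u = sin(3*z), dv = exp(-3*z) dz: ∫ exp(-3*z)*sin(3*z) dz = -exp(-3*z)*sin(3*z)/3 + I. Substituting back brings back I: I = exp(-3*z)*sin(3*z)/3 - exp(-3*z)*cos(3*z)/3 − I.
Solving for I: (1 + 1)·I equals the remaining terms, so I = (1/2)·(exp(-3*z)*sin(3*z)/3 - exp(-3*z)*cos(3*z)/3).

exp(-3*z)*sin(3*z)/6 - exp(-3*z)*cos(3*z)/6 + C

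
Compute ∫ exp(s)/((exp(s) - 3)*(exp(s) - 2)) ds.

Let u = e^s, du = e^s ds.
The integral becomes ∫ du/((u-3)(u-2)); decompose into partial fractions.

log(exp(s) - 3) - log(exp(s) - 2) + C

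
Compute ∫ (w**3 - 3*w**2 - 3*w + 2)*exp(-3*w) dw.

(-9*w**3 + 18*w**2 + 39*w - 5)*exp(-3*w)/27 + C

Use integration by parts with u = w**3 - 3*w**2 - 3*w + 2, dv = exp(-3*w) dw, so v = -exp(-3*w)/3.
Apply parts 3 times (tabular method): alternate signs, differentiate u down to 0, integrate dv up.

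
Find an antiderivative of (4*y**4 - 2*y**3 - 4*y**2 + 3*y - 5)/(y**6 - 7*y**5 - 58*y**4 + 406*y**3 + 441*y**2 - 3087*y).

Factor the denominator: y*(y - 7)**2*(y - 3)*(y + 3)*(y + 7).
Partial-fraction decomposition: -2517/(13720*(y + 7)) + 41/(900*(y + 3)) + 119/(1440*(y - 3)) + 14719/(274400*(y - 7)) + 4369/(1960*(y - 7)**2) + 5/(3087*y).
Integrate each term; A/(y−a) gives A·log|y−a|; A/(y−a)² gives −A/(y−a).

5*log(y)/3087 + 14719*log(y - 7)/274400 + 119*log(y - 3)/1440 + 41*log(y + 3)/900 - 2517*log(y + 7)/13720 - 4369/(1960*y - 13720) + C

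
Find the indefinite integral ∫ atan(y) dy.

y*atan(y) - log(y**2 + 1)/2 + C

Use integration by parts with u = arctan(y), dv = dy.
Then du = 1/(y**2 + 1) dy.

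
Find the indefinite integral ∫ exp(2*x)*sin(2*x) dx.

exp(2*x)*sin(2*x)/4 - exp(2*x)*cos(2*x)/4 + C

Let I denote the integral. Integrate by parts with u = sin(2*x), dv = exp(2*x) dx, so v = exp(2*x)/2: I = exp(2*x)*sin(2*x)/2 − ∫ exp(2*x)*cos(2*x) dx.
Apply parts again with u = cos(2*x), dv = exp(2*x) dx: ∫ exp(2*x)*cos(2*x) dx = exp(2*x)*cos(2*x)/2 + I. Substituting back brings back I: I = exp(2*x)*sin(2*x)/2 - exp(2*x)*cos(2*x)/2 − I.
Solving for I: (1 + 1)·I equals the remaining terms, so I = (1/2)·(exp(2*x)*sin(2*x)/2 - exp(2*x)*cos(2*x)/2).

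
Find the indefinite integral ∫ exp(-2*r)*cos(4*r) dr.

exp(-2*r)*sin(4*r)/5 - exp(-2*r)*cos(4*r)/10 + C

Let I denote the integral. Integrate by parts with u = cos(4*r), dv = exp(-2*r) dr, so v = -exp(-2*r)/2: I = -exp(-2*r)*cos(4*r)/2 − 2·∫ exp(-2*r)*sin(4*r) dr.
Apply parts again with u = sin(4*r), dv = exp(-2*r) dr: ∫ exp(-2*r)*sin(4*r) dr = -exp(-2*r)*sin(4*r)/2 + 2·I. Substituting back brings back I: I = exp(-2*r)*sin(4*r) - exp(-2*r)*cos(4*r)/2 − 4·I.
Solving for I: (1 + 4)·I equals the remaining terms, so I = (1/5)·(exp(-2*r)*sin(4*r) - exp(-2*r)*cos(4*r)/2).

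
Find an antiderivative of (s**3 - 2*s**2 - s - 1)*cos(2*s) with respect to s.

s**3*sin(2*s)/2 - s**2*sin(2*s) + 3*s**2*cos(2*s)/4 - 5*s*sin(2*s)/4 - s*cos(2*s) - 5*cos(2*s)/8 + C

Use integration by parts with u = s**3 - 2*s**2 - s - 1, dv = cos(2*s) ds, so v = sin(2*s)/2.
Apply parts 3 times (tabular method): alternate signs, differentiate u down to 0, integrate dv up.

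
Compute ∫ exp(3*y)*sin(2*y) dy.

3*exp(3*y)*sin(2*y)/13 - 2*exp(3*y)*cos(2*y)/13 + C

Let I denote the integral. Integrate by parts with u = sin(2*y), dv = exp(3*y) dy, so v = exp(3*y)/3: I = exp(3*y)*sin(2*y)/3 − (2/3)·∫ exp(3*y)*cos(2*y) dy.
Apply parts again with u = cos(2*y), dv = exp(3*y) dy: ∫ exp(3*y)*cos(2*y) dy = exp(3*y)*cos(2*y)/3 + (2/3)·I. Substituting back brings back I: I = exp(3*y)*sin(2*y)/3 - 2*exp(3*y)*cos(2*y)/9 − (4/9)·I.
Solving for I: (1 + 4/9)·I equals the remaining terms, so I = (9/13)·(exp(3*y)*sin(2*y)/3 - 2*exp(3*y)*cos(2*y)/9).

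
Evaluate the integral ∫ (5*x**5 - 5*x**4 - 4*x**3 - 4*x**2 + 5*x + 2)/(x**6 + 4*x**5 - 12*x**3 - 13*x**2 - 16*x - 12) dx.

Factor the denominator: (x - 2)*(x + 1)*(x + 2)*(x + 3)*(x**2 + 1).
Partial-fraction decomposition: -(12*x + 29)/(50*(x**2 + 1)) + 1561/(100*(x + 3)) - 58/(5*(x + 2)) + 13/(12*(x + 1)) + 11/(75*(x - 2)).
Integrate each term; A/(x−a) gives A·log|x−a|; the (Bx+D)/(x²+p²) term gives a log and an atan.

11*log(x - 2)/75 + 13*log(x + 1)/12 - 58*log(x + 2)/5 + 1561*log(x + 3)/100 - 3*log(x**2 + 1)/25 - 29*atan(x)/50 + C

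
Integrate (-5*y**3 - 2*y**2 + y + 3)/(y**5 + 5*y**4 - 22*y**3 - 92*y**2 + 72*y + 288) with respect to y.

-23*log(y - 4)/56 + 43*log(y - 2)/320 + 11*log(y + 2)/32 - 39*log(y + 3)/35 + 67*log(y + 6)/64 + C

Factor the denominator: (y - 4)*(y - 2)*(y + 2)*(y + 3)*(y + 6).
Partial-fraction decomposition: 67/(64*(y + 6)) - 39/(35*(y + 3)) + 11/(32*(y + 2)) + 43/(320*(y - 2)) - 23/(56*(y - 4)).
Integrate each term: A/(y−a) contributes A·log|y−a|.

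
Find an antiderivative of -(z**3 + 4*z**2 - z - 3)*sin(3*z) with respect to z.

Use integration by parts with u = z**3 + 4*z**2 - z - 3, dv = -sin(3*z) dz, so v = cos(3*z)/3.
Apply parts 3 times (tabular method): alternate signs, differentiate u down to 0, integrate dv up.

z**3*cos(3*z)/3 - z**2*sin(3*z)/3 + 4*z**2*cos(3*z)/3 - 8*z*sin(3*z)/9 - 5*z*cos(3*z)/9 + 5*sin(3*z)/27 - 35*cos(3*z)/27 + C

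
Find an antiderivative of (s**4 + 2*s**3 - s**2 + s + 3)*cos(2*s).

Use integration by parts with u = s**4 + 2*s**3 - s**2 + s + 3, dv = cos(2*s) ds, so v = sin(2*s)/2.
Apply parts 4 times (tabular method): alternate signs, differentiate u down to 0, integrate dv up.

s**4*sin(2*s)/2 + s**3*sin(2*s) + s**3*cos(2*s) - 2*s**2*sin(2*s) + 3*s**2*cos(2*s)/2 - s*sin(2*s) - 2*s*cos(2*s) + 5*sin(2*s)/2 - cos(2*s)/2 + C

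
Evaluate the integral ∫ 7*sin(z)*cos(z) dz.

Let u = sin(z), so du = (cos(z)) dz.
Rewriting, the integral becomes 7·∫ u^1 du = 7·u^2/2.
Substituting back, u = sin(z).

7*sin(z)**2/2 + C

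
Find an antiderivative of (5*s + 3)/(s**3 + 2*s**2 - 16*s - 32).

23*log(s - 4)/48 + 7*log(s + 2)/12 - 17*log(s + 4)/16 + C

Factor the denominator: (s - 4)*(s + 2)*(s + 4).
Partial-fraction decomposition: -17/(16*(s + 4)) + 7/(12*(s + 2)) + 23/(48*(s - 4)).
Integrate each term: A/(s−a) contributes A·log|s−a|.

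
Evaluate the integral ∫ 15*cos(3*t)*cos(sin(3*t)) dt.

Let u = sin(3*t), so du = (3*cos(3*t)) dt.
Rewriting, the integral becomes 5·∫ cos(u) du = 5·sin(u).
Substituting back, u = sin(3*t).

5*sin(sin(3*t)) + C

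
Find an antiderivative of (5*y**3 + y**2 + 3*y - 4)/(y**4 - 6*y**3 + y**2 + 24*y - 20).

Factor the denominator: (y - 5)*(y - 2)*(y - 1)*(y + 2).
Partial-fraction decomposition: 23/(42*(y + 2)) + 5/(12*(y - 1)) - 23/(6*(y - 2)) + 661/(84*(y - 5)).
Integrate each term: A/(y−a) contributes A·log|y−a|.

661*log(y - 5)/84 - 23*log(y - 2)/6 + 5*log(y - 1)/12 + 23*log(y + 2)/42 + C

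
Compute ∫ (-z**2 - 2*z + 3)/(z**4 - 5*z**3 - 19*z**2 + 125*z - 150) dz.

Factor the denominator: (z - 5)*(z - 3)*(z - 2)*(z + 5).
Partial-fraction decomposition: 3/(140*(z + 5)) - 5/(21*(z - 2)) + 3/(4*(z - 3)) - 8/(15*(z - 5)).
Integrate each term: A/(z−a) contributes A·log|z−a|.

-8*log(z - 5)/15 + 3*log(z - 3)/4 - 5*log(z - 2)/21 + 3*log(z + 5)/140 + C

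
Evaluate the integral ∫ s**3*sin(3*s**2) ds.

-s**2*cos(3*s**2)/6 + sin(3*s**2)/18 + C

Let u = s², du = 2s ds; rewrite as (1/2)∫ u^1·sin(3u) du.
Now integrate by parts 1 time.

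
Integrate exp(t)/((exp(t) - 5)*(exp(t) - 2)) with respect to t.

log(exp(t) - 5)/3 - log(exp(t) - 2)/3 + C

Let u = e^t, du = e^t dt.
The integral becomes ∫ du/((u-2)(u-5)); decompose into partial fractions.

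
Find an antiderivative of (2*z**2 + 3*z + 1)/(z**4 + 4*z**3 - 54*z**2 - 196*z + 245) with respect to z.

5*log(z - 7)/42 - log(z - 1)/48 + log(z + 5)/4 - 39*log(z + 7)/112 + C

Factor the denominator: (z - 7)*(z - 1)*(z + 5)*(z + 7).
Partial-fraction decomposition: -39/(112*(z + 7)) + 1/(4*(z + 5)) - 1/(48*(z - 1)) + 5/(42*(z - 7)).
Integrate each term: A/(z−a) contributes A·log|z−a|.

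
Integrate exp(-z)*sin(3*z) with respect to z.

-exp(-z)*sin(3*z)/10 - 3*exp(-z)*cos(3*z)/10 + C

Let I denote the integral. Integrate by parts with u = sin(3*z), dv = exp(-z) dz, so v = -exp(-z): I = -exp(-z)*sin(3*z) + 3·∫ exp(-z)*cos(3*z) dz.
Apply parts again with u = cos(3*z), dv = exp(-z) dz: ∫ exp(-z)*cos(3*z) dz = -exp(-z)*cos(3*z) − 3·I. Substituting back brings back I: I = -exp(-z)*sin(3*z) - 3*exp(-z)*cos(3*z) − 9·I.
Solving for I: (1 + 9)·I equals the remaining terms, so I = (1/10)·(-exp(-z)*sin(3*z) - 3*exp(-z)*cos(3*z)).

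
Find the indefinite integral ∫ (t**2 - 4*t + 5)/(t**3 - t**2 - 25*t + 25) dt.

log(t - 5)/4 - log(t - 1)/12 + 5*log(t + 5)/6 + C

Factor the denominator: (t - 5)*(t - 1)*(t + 5).
Partial-fraction decomposition: 5/(6*(t + 5)) - 1/(12*(t - 1)) + 1/(4*(t - 5)).
Integrate each term: A/(t−a) contributes A·log|t−a|.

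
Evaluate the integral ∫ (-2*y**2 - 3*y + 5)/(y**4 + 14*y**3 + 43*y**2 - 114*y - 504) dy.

Factor the denominator: (y - 3)*(y + 4)*(y + 6)*(y + 7).
Partial-fraction decomposition: 12/(5*(y + 7)) - 49/(18*(y + 6)) + 5/(14*(y + 4)) - 11/(315*(y - 3)).
Integrate each term: A/(y−a) contributes A·log|y−a|.

-11*log(y - 3)/315 + 5*log(y + 4)/14 - 49*log(y + 6)/18 + 12*log(y + 7)/5 + C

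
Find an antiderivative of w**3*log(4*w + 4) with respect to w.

Use integration by parts with u = log(4*w + 4), dv = w**3 dw.
Then du = 4/(4*w + 4) dw and v = w**4/4.

w**4*log(4*w + 4)/4 - w**4/16 + w**3/12 - w**2/8 + w/4 - log(w + 1)/4 + C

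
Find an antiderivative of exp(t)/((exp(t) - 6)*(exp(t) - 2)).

Let u = e^t, du = e^t dt.
The integral becomes ∫ du/((u-6)(u-2)); decompose into partial fractions.

log(exp(t) - 6)/4 - log(exp(t) - 2)/4 + C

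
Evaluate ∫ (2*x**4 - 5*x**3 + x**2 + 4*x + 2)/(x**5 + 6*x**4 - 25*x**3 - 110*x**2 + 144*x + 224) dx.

Factor the denominator: (x - 4)*(x - 2)*(x + 1)*(x + 4)*(x + 7).
Partial-fraction decomposition: 1090/(297*(x + 7)) - 139/(72*(x + 4)) + 1/(45*(x + 1)) - 1/(54*(x - 2)) + 113/(440*(x - 4)).
Integrate each term: A/(x−a) contributes A·log|x−a|.

113*log(x - 4)/440 - log(x - 2)/54 + log(x + 1)/45 - 139*log(x + 4)/72 + 1090*log(x + 7)/297 + C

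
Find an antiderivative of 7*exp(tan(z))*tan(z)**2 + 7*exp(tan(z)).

Let u = tan(z), so du = (tan(z)**2 + 1) dz.
Rewriting, the integral becomes 7·∫ e^u du = 7·e^u.
Substituting back, u = tan(z).

7*exp(tan(z)) + C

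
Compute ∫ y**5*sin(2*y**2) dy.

-y**4*cos(2*y**2)/4 + y**2*sin(2*y**2)/4 + cos(2*y**2)/8 + C

Let u = y², du = 2y dy; rewrite as (1/2)∫ u^2·sin(2u) du.
Now integrate by parts 2 times.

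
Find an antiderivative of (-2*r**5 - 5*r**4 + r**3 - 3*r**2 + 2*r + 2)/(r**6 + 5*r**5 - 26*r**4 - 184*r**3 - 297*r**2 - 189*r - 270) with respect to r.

-21910*log(r - 6)/32967 + 19633*log(r + 3)/16200 - 2917*log(r + 5)/1144 + 121*log(r**2 + 1)/96200 + 97*atan(r)/48100 + 23/(180*r + 540) + C

Factor the denominator: (r - 6)*(r + 3)**2*(r + 5)*(r**2 + 1).
Partial-fraction decomposition: (121*r + 97)/(48100*(r**2 + 1)) - 2917/(1144*(r + 5)) + 19633/(16200*(r + 3)) - 23/(180*(r + 3)**2) - 21910/(32967*(r - 6)).
Integrate each term; A/(r−a) gives A·log|r−a|; the (Br+D)/(r²+p²) term gives a log and an atan.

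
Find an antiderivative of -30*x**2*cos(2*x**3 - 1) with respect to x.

Let u = 2*x**3 - 1, so du = (6*x**2) dx.
Rewriting, the integral becomes -5·∫ cos(u) du = -5·sin(u).
Substituting back, u = 2*x**3 - 1.

-5*sin(2*x**3 - 1) + C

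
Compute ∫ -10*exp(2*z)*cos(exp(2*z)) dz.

Let u = exp(2*z), so du = (2*exp(2*z)) dz.
Rewriting, the integral becomes -5·∫ cos(u) du = -5·sin(u).
Substituting back, u = exp(2*z).

-5*sin(exp(2*z)) + C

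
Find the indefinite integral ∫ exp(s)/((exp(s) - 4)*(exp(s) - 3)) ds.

log(exp(s) - 4) - log(exp(s) - 3) + C

Let u = e^s, du = e^s ds.
The integral becomes ∫ du/((u-4)(u-3)); decompose into partial fractions.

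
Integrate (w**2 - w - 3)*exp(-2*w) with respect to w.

Use integration by parts with u = w**2 - w - 3, dv = exp(-2*w) dw, so v = -exp(-2*w)/2.
Apply parts 2 times (tabular method): alternate signs, differentiate u down to 0, integrate dv up.

(-w**2 + 3)*exp(-2*w)/2 + C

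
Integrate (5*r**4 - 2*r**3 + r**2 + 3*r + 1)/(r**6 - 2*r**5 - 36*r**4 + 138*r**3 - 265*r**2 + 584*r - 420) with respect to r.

243*log(r - 5)/232 - 37*log(r - 3)/52 + log(r - 1)/40 - log(r + 7)/4 - 209*log(r**2 + 4)/3770 + 231*atan(r/2)/3770 + C

Factor the denominator: (r - 5)*(r - 3)*(r - 1)*(r + 7)*(r**2 + 4).
Partial-fraction decomposition: -11*(19*r - 21)/(1885*(r**2 + 4)) - 1/(4*(r + 7)) + 1/(40*(r - 1)) - 37/(52*(r - 3)) + 243/(232*(r - 5)).
Integrate each term; A/(r−a) gives A·log|r−a|; the (Br+D)/(r²+p²) term gives a log and an atan.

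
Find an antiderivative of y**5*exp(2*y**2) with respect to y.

(2*y**4 - 2*y**2 + 1)*exp(2*y**2)/8 + C

Let u = y², du = 2y dy; rewrite as (1/2)∫ u^2·exp(2u) du.
Now integrate by parts 2 times.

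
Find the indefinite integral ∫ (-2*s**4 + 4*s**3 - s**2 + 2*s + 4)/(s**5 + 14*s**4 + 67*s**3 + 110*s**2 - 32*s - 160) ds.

7*log(s - 1)/450 + 17*log(s + 2)/9 + 2376*log(s + 4)/25 - 1781*log(s + 5)/18 + 394/(5*s + 20) + C

Factor the denominator: (s - 1)*(s + 2)*(s + 4)**2*(s + 5).
Partial-fraction decomposition: -1781/(18*(s + 5)) + 2376/(25*(s + 4)) - 394/(5*(s + 4)**2) + 17/(9*(s + 2)) + 7/(450*(s - 1)).
Integrate each term; A/(s−a) gives A·log|s−a|; A/(s−a)² gives −A/(s−a).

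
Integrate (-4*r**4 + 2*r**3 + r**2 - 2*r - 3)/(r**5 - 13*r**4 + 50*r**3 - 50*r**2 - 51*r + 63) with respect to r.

-1481*log(r - 7)/128 + 239*log(r - 3)/32 + log(r - 1)/8 - 3*log(r + 1)/128 - 135/(16*r - 48) + C

Factor the denominator: (r - 7)*(r - 3)**2*(r - 1)*(r + 1).
Partial-fraction decomposition: -3/(128*(r + 1)) + 1/(8*(r - 1)) + 239/(32*(r - 3)) + 135/(16*(r - 3)**2) - 1481/(128*(r - 7)).
Integrate each term; A/(r−a) gives A·log|r−a|; A/(r−a)² gives −A/(r−a).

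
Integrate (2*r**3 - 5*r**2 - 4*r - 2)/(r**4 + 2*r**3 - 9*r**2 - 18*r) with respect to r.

log(r)/9 - log(r - 3)/18 - 3*log(r + 2) + 89*log(r + 3)/18 + C

Factor the denominator: r*(r - 3)*(r + 2)*(r + 3).
Partial-fraction decomposition: 89/(18*(r + 3)) - 3/(r + 2) - 1/(18*(r - 3)) + 1/(9*r).
Integrate each term: A/(r−a) contributes A·log|r−a|.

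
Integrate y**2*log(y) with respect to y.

Use integration by parts with u = log(y), dv = y**2 dy.
Then du = 1/y dy and v = y**3/3.

y**3*log(y)/3 - y**3/9 + C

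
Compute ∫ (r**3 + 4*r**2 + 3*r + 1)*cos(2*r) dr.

r**3*sin(2*r)/2 + 2*r**2*sin(2*r) + 3*r**2*cos(2*r)/4 + 3*r*sin(2*r)/4 + 2*r*cos(2*r) - sin(2*r)/2 + 3*cos(2*r)/8 + C

Use integration by parts with u = r**3 + 4*r**2 + 3*r + 1, dv = cos(2*r) dr, so v = sin(2*r)/2.
Apply parts 3 times (tabular method): alternate signs, differentiate u down to 0, integrate dv up.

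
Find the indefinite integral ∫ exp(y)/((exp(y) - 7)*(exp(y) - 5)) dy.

Let u = e^y, du = e^y dy.
The integral becomes ∫ du/((u-7)(u-5)); decompose into partial fractions.

log(exp(y) - 7)/2 - log(exp(y) - 5)/2 + C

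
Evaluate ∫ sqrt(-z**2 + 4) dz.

Substitute z = 2·sin(θ), so dz = 2·cos(θ) dθ and the radical becomes sqrt(-z**2 + 4) = 2·cos(θ) by the Pythagorean identity.
Integrate the resulting trig expression in θ, then back-substitute θ = asin(z/2), sin(θ) = z/2, cos(θ) = sqrt(-z**2 + 4)/2 (absorbing any constant into C).

z*sqrt(-z**2 + 4)/2 + 2*asin(z/2) + C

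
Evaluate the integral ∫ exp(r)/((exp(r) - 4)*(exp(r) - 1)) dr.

Let u = e^r, du = e^r dr.
The integral becomes ∫ du/((u-4)(u-1)); decompose into partial fractions.

log(exp(r) - 4)/3 - log(exp(r) - 1)/3 + C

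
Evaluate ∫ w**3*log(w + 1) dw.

Use integration by parts with u = log(w + 1), dv = w**3 dw.
Then du = 1/(w + 1) dw and v = w**4/4.

w**4*log(w + 1)/4 - w**4/16 + w**3/12 - w**2/8 + w/4 - log(w + 1)/4 + C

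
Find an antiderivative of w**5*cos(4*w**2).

w**4*sin(4*w**2)/8 + w**2*cos(4*w**2)/16 - sin(4*w**2)/64 + C

Let u = w², du = 2w dw; rewrite as (1/2)∫ u^2·cos(4u) du.
Now integrate by parts 2 times.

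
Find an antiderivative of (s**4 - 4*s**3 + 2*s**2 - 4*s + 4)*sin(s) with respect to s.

Use integration by parts with u = s**4 - 4*s**3 + 2*s**2 - 4*s + 4, dv = sin(s) ds, so v = -cos(s).
Apply parts 4 times (tabular method): alternate signs, differentiate u down to 0, integrate dv up.

-s**4*cos(s) + 4*s**3*sin(s) + 4*s**3*cos(s) - 12*s**2*sin(s) + 10*s**2*cos(s) - 20*s*sin(s) - 20*s*cos(s) + 20*sin(s) - 24*cos(s) + C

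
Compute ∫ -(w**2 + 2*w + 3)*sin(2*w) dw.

Use integration by parts with u = w**2 + 2*w + 3, dv = -sin(2*w) dw, so v = cos(2*w)/2.
Apply parts 2 times (tabular method): alternate signs, differentiate u down to 0, integrate dv up.

w**2*cos(2*w)/2 - w*sin(2*w)/2 + w*cos(2*w) - sin(2*w)/2 + 5*cos(2*w)/4 + C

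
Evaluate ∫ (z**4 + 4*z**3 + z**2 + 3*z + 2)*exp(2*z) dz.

Use integration by parts with u = z**4 + 4*z**3 + z**2 + 3*z + 2, dv = exp(2*z) dz, so v = exp(2*z)/2.
Apply parts 4 times (tabular method): alternate signs, differentiate u down to 0, integrate dv up.

(2*z**4 + 4*z**3 - 4*z**2 + 10*z - 1)*exp(2*z)/4 + C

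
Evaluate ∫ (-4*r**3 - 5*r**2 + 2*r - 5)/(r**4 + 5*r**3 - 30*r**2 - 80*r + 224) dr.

Factor the denominator: (r - 4)*(r - 2)*(r + 4)*(r + 7).
Partial-fraction decomposition: -1108/(297*(r + 7)) + 163/(144*(r + 4)) + 53/(108*(r - 2)) - 333/(176*(r - 4)).
Integrate each term: A/(r−a) contributes A·log|r−a|.

-333*log(r - 4)/176 + 53*log(r - 2)/108 + 163*log(r + 4)/144 - 1108*log(r + 7)/297 + C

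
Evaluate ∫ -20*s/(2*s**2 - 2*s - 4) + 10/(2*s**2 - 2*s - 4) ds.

-5*log(2*s**2 - 2*s - 4) + C

Let u = 2*s**2 - 2*s - 4, so du = (4*s - 2) ds.
Rewriting, the integral becomes -5·∫ 1/u du = -5·log(u).
Substituting back, u = 2*s**2 - 2*s - 4.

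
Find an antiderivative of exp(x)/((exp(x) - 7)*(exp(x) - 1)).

log(exp(x) - 7)/6 - log(exp(x) - 1)/6 + C

Let u = e^x, du = e^x dx.
The integral becomes ∫ du/((u-1)(u-7)); decompose into partial fractions.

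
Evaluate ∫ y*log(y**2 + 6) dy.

Let u = y**2 + 6, so du = (2*y) dy.
The integral becomes (1/2)·∫ log(u) du; integrate by parts with u′=log(u), dv′=du.

y**2*log(y**2 + 6)/2 - y**2/2 + 3*log(y**2 + 6) + C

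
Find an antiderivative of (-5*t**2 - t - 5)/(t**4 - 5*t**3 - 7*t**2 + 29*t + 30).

-45*log(t - 5)/28 + 53*log(t - 3)/40 - 3*log(t + 1)/8 + 23*log(t + 2)/35 + C

Factor the denominator: (t - 5)*(t - 3)*(t + 1)*(t + 2).
Partial-fraction decomposition: 23/(35*(t + 2)) - 3/(8*(t + 1)) + 53/(40*(t - 3)) - 45/(28*(t - 5)).
Integrate each term: A/(t−a) contributes A·log|t−a|.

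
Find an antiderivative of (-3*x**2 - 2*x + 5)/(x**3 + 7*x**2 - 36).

-11*log(x - 2)/40 + 16*log(x + 3)/15 - 91*log(x + 6)/24 + C

Factor the denominator: (x - 2)*(x + 3)*(x + 6).
Partial-fraction decomposition: -91/(24*(x + 6)) + 16/(15*(x + 3)) - 11/(40*(x - 2)).
Integrate each term: A/(x−a) contributes A·log|x−a|.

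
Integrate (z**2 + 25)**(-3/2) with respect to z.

z/(25*sqrt(z**2 + 25)) + C

Substitute z = 5·tan(θ), so dz = 5·sec(θ)^2 dθ and the radical becomes sqrt(z**2 + 25) = 5·sec(θ) by the Pythagorean identity.
Integrate the resulting trig expression in θ, then back-substitute tan(θ) = z/5, sec(θ) = sqrt(z**2 + 25)/5 (absorbing any constant into C).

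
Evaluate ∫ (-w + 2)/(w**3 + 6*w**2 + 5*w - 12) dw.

log(w - 1)/20 - 5*log(w + 3)/4 + 6*log(w + 4)/5 + C

Factor the denominator: (w - 1)*(w + 3)*(w + 4).
Partial-fraction decomposition: 6/(5*(w + 4)) - 5/(4*(w + 3)) + 1/(20*(w - 1)).
Integrate each term: A/(w−a) contributes A·log|w−a|.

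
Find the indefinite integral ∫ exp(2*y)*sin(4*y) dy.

Let I denote the integral. Integrate by parts with u = sin(4*y), dv = exp(2*y) dy, so v = exp(2*y)/2: I = exp(2*y)*sin(4*y)/2 − 2·∫ exp(2*y)*cos(4*y) dy.
Apply parts again with u = cos(4*y), dv = exp(2*y) dy: ∫ exp(2*y)*cos(4*y) dy = exp(2*y)*cos(4*y)/2 + 2·I. Substituting back brings back I: I = exp(2*y)*sin(4*y)/2 - exp(2*y)*cos(4*y) − 4·I.
Solving for I: (1 + 4)·I equals the remaining terms, so I = (1/5)·(exp(2*y)*sin(4*y)/2 - exp(2*y)*cos(4*y)).

exp(2*y)*sin(4*y)/10 - exp(2*y)*cos(4*y)/5 + C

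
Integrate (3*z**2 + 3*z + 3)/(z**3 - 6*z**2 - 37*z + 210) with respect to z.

171*log(z - 7)/26 - 93*log(z - 5)/22 + 93*log(z + 6)/143 + C

Factor the denominator: (z - 7)*(z - 5)*(z + 6).
Partial-fraction decomposition: 93/(143*(z + 6)) - 93/(22*(z - 5)) + 171/(26*(z - 7)).
Integrate each term: A/(z−a) contributes A·log|z−a|.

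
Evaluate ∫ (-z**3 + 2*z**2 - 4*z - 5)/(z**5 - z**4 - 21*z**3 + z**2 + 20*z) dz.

Factor the denominator: z*(z - 5)*(z - 1)*(z + 1)*(z + 4).
Partial-fraction decomposition: 107/(540*(z + 4)) - 1/(18*(z + 1)) + 1/(5*(z - 1)) - 5/(54*(z - 5)) - 1/(4*z).
Integrate each term: A/(z−a) contributes A·log|z−a|.

-log(z)/4 - 5*log(z - 5)/54 + log(z - 1)/5 - log(z + 1)/18 + 107*log(z + 4)/540 + C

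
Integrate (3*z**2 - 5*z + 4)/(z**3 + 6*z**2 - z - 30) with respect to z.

6*log(z - 2)/35 - 23*log(z + 3)/5 + 52*log(z + 5)/7 + C

Factor the denominator: (z - 2)*(z + 3)*(z + 5).
Partial-fraction decomposition: 52/(7*(z + 5)) - 23/(5*(z + 3)) + 6/(35*(z - 2)).
Integrate each term: A/(z−a) contributes A·log|z−a|.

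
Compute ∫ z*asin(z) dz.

z**2*asin(z)/2 + z*sqrt(-z**2 + 1)/4 - asin(z)/4 + C

Use integration by parts with u = arcsin(z), dv = z dz.
Then du = 1/sqrt(-z**2 + 1) dz.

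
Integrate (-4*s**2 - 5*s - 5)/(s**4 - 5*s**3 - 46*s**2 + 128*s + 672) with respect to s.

Factor the denominator: (s - 7)*(s - 6)*(s + 4)**2.
Partial-fraction decomposition: 1941/(12100*(s + 4)) - 49/(110*(s + 4)**2) + 179/(100*(s - 6)) - 236/(121*(s - 7)).
Integrate each term; A/(s−a) gives A·log|s−a|; A/(s−a)² gives −A/(s−a).

-236*log(s - 7)/121 + 179*log(s - 6)/100 + 1941*log(s + 4)/12100 + 49/(110*s + 440) + C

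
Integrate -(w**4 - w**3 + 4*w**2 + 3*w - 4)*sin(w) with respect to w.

w**4*cos(w) - 4*w**3*sin(w) - w**3*cos(w) + 3*w**2*sin(w) - 8*w**2*cos(w) + 16*w*sin(w) + 9*w*cos(w) - 9*sin(w) + 12*cos(w) + C

Use integration by parts with u = w**4 - w**3 + 4*w**2 + 3*w - 4, dv = -sin(w) dw, so v = cos(w).
Apply parts 4 times (tabular method): alternate signs, differentiate u down to 0, integrate dv up.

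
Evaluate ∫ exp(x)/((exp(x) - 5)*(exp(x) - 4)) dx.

Let u = e^x, du = e^x dx.
The integral becomes ∫ du/((u-4)(u-5)); decompose into partial fractions.

log(exp(x) - 5) - log(exp(x) - 4) + C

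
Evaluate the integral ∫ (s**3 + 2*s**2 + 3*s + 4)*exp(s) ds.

(s**3 - s**2 + 5*s - 1)*exp(s) + C

Use integration by parts with u = s**3 + 2*s**2 + 3*s + 4, dv = exp(s) ds, so v = exp(s).
Apply parts 3 times (tabular method): alternate signs, differentiate u down to 0, integrate dv up.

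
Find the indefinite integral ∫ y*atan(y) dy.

Use integration by parts with u = arctan(y), dv = y dy.
Then du = 1/(y**2 + 1) dy.

y**2*atan(y)/2 - y/2 + atan(y)/2 + C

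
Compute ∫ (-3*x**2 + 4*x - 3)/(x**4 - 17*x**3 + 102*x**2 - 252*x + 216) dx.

25*log(x - 6)/16 - 2*log(x - 3) + 7*log(x - 2)/16 + 29/(4*x - 24) + C

Factor the denominator: (x - 6)**2*(x - 3)*(x - 2).
Partial-fraction decomposition: 7/(16*(x - 2)) - 2/(x - 3) + 25/(16*(x - 6)) - 29/(4*(x - 6)**2).
Integrate each term; A/(x−a) gives A·log|x−a|; A/(x−a)² gives −A/(x−a).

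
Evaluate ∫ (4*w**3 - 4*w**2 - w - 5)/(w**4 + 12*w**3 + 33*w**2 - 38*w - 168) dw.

log(w - 2)/30 + 73*log(w + 3)/10 - 107*log(w + 4)/6 + 29*log(w + 7)/2 + C

Factor the denominator: (w - 2)*(w + 3)*(w + 4)*(w + 7).
Partial-fraction decomposition: 29/(2*(w + 7)) - 107/(6*(w + 4)) + 73/(10*(w + 3)) + 1/(30*(w - 2)).
Integrate each term: A/(w−a) contributes A·log|w−a|.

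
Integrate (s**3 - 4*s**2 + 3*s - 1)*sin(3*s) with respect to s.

Use integration by parts with u = s**3 - 4*s**2 + 3*s - 1, dv = sin(3*s) ds, so v = -cos(3*s)/3.
Apply parts 3 times (tabular method): alternate signs, differentiate u down to 0, integrate dv up.

-s**3*cos(3*s)/3 + s**2*sin(3*s)/3 + 4*s**2*cos(3*s)/3 - 8*s*sin(3*s)/9 - 7*s*cos(3*s)/9 + 7*sin(3*s)/27 + cos(3*s)/27 + C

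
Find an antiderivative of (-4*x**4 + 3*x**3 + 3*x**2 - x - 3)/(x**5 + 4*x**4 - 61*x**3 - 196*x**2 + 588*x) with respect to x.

Factor the denominator: x*(x - 7)*(x - 2)*(x + 6)*(x + 7).
Partial-fraction decomposition: -1747/(147*(x + 7)) + 1907/(208*(x + 6)) + 11/(240*(x - 2)) - 4219/(3185*(x - 7)) - 1/(196*x).
Integrate each term: A/(x−a) contributes A·log|x−a|.

-log(x)/196 - 4219*log(x - 7)/3185 + 11*log(x - 2)/240 + 1907*log(x + 6)/208 - 1747*log(x + 7)/147 + C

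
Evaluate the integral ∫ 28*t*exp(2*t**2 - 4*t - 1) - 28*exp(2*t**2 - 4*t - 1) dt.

Let u = 2*t**2 - 4*t - 1, so du = (4*t - 4) dt.
Rewriting, the integral becomes 7·∫ e^u du = 7·e^u.
Substituting back, u = 2*t**2 - 4*t - 1.

7*exp(2*t**2 - 4*t - 1) + C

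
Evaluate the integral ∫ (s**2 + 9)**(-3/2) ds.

s/(9*sqrt(s**2 + 9)) + C

Substitute s = 3·tan(θ), so ds = 3·sec(θ)^2 dθ and the radical becomes sqrt(s**2 + 9) = 3·sec(θ) by the Pythagorean identity.
Integrate the resulting trig expression in θ, then back-substitute tan(θ) = s/3, sec(θ) = sqrt(s**2 + 9)/3 (absorbing any constant into C).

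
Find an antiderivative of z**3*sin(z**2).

Let u = z², du = 2z dz; rewrite as (1/2)∫ u^1·sin(1u) du.
Now integrate by parts 1 time.

-z**2*cos(z**2)/2 + sin(z**2)/2 + C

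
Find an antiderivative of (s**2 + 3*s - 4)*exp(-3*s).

(-9*s**2 - 33*s + 25)*exp(-3*s)/27 + C

Use integration by parts with u = s**2 + 3*s - 4, dv = exp(-3*s) ds, so v = -exp(-3*s)/3.
Apply parts 2 times (tabular method): alternate signs, differentiate u down to 0, integrate dv up.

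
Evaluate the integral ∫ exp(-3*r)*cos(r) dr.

exp(-3*r)*sin(r)/10 - 3*exp(-3*r)*cos(r)/10 + C

Let I denote the integral. Integrate by parts with u = cos(r), dv = exp(-3*r) dr, so v = -exp(-3*r)/3: I = -exp(-3*r)*cos(r)/3 − (1/3)·∫ exp(-3*r)*sin(r) dr.
Apply parts again with u = sin(r), dv = exp(-3*r) dr: ∫ exp(-3*r)*sin(r) dr = -exp(-3*r)*sin(r)/3 + (1/3)·I. Substituting back brings back I: I = exp(-3*r)*sin(r)/9 - exp(-3*r)*cos(r)/3 − (1/9)·I.
Solving for I: (1 + 1/9)·I equals the remaining terms, so I = (9/10)·(exp(-3*r)*sin(r)/9 - exp(-3*r)*cos(r)/3).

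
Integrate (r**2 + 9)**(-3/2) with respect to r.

Substitute r = 3·tan(θ), so dr = 3·sec(θ)^2 dθ and the radical becomes sqrt(r**2 + 9) = 3·sec(θ) by the Pythagorean identity.
Integrate the resulting trig expression in θ, then back-substitute tan(θ) = r/3, sec(θ) = sqrt(r**2 + 9)/3 (absorbing any constant into C).

r/(9*sqrt(r**2 + 9)) + C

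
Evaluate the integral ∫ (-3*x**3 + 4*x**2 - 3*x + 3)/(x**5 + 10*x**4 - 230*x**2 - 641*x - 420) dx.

Factor the denominator: (x - 5)*(x + 1)*(x + 3)*(x + 4)*(x + 7).
Partial-fraction decomposition: 1249/(864*(x + 7)) - 271/(81*(x + 4)) + 129/(64*(x + 3)) - 13/(216*(x + 1)) - 287/(5184*(x - 5)).
Integrate each term: A/(x−a) contributes A·log|x−a|.

-287*log(x - 5)/5184 - 13*log(x + 1)/216 + 129*log(x + 3)/64 - 271*log(x + 4)/81 + 1249*log(x + 7)/864 + C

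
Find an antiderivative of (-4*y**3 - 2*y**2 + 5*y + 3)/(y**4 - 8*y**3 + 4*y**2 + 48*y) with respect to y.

log(y)/16 - 301*log(y - 6)/32 + 265*log(y - 4)/48 - 17*log(y + 2)/96 + C

Factor the denominator: y*(y - 6)*(y - 4)*(y + 2).
Partial-fraction decomposition: -17/(96*(y + 2)) + 265/(48*(y - 4)) - 301/(32*(y - 6)) + 1/(16*y).
Integrate each term: A/(y−a) contributes A·log|y−a|.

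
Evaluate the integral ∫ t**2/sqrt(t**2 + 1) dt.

t*sqrt(t**2 + 1)/2 - log(t + sqrt(t**2 + 1))/2 + C

Substitute t = tan(θ), so dt = sec(θ)^2 dθ and the radical becomes sqrt(t**2 + 1) = sec(θ) by the Pythagorean identity.
Integrate the resulting trig expression in θ, then back-substitute tan(θ) = t, sec(θ) = sqrt(t**2 + 1) (absorbing any constant into C).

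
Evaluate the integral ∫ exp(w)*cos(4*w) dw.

Let I denote the integral. Integrate by parts with u = cos(4*w), dv = exp(w) dw, so v = exp(w): I = exp(w)*cos(4*w) + 4·∫ exp(w)*sin(4*w) dw.
Apply parts again with u = sin(4*w), dv = exp(w) dw: ∫ exp(w)*sin(4*w) dw = exp(w)*sin(4*w) − 4·I. Substituting back brings back I: I = 4*exp(w)*sin(4*w) + exp(w)*cos(4*w) − 16·I.
Solving for I: (1 + 16)·I equals the remaining terms, so I = (1/17)·(4*exp(w)*sin(4*w) + exp(w)*cos(4*w)).

4*exp(w)*sin(4*w)/17 + exp(w)*cos(4*w)/17 + C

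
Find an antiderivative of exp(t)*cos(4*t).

4*exp(t)*sin(4*t)/17 + exp(t)*cos(4*t)/17 + C

Let I denote the integral. Integrate by parts with u = cos(4*t), dv = exp(t) dt, so v = exp(t): I = exp(t)*cos(4*t) + 4·∫ exp(t)*sin(4*t) dt.
Apply parts again with u = sin(4*t), dv = exp(t) dt: ∫ exp(t)*sin(4*t) dt = exp(t)*sin(4*t) − 4·I. Substituting back brings back I: I = 4*exp(t)*sin(4*t) + exp(t)*cos(4*t) − 16·I.
Solving for I: (1 + 16)·I equals the remaining terms, so I = (1/17)·(4*exp(t)*sin(4*t) + exp(t)*cos(4*t)).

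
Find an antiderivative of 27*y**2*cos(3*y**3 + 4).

3*sin(3*y**3 + 4) + C

Let u = 3*y**3 + 4, so du = (9*y**2) dy.
Rewriting, the integral becomes 3·∫ cos(u) du = 3·sin(u).
Substituting back, u = 3*y**3 + 4.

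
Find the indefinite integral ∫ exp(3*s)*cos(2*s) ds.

2*exp(3*s)*sin(2*s)/13 + 3*exp(3*s)*cos(2*s)/13 + C

Let I denote the integral. Integrate by parts with u = cos(2*s), dv = exp(3*s) ds, so v = exp(3*s)/3: I = exp(3*s)*cos(2*s)/3 + (2/3)·∫ exp(3*s)*sin(2*s) ds.
Apply parts again with u = sin(2*s), dv = exp(3*s) ds: ∫ exp(3*s)*sin(2*s) ds = exp(3*s)*sin(2*s)/3 − (2/3)·I. Substituting back brings back I: I = 2*exp(3*s)*sin(2*s)/9 + exp(3*s)*cos(2*s)/3 − (4/9)·I.
Solving for I: (1 + 4/9)·I equals the remaining terms, so I = (9/13)·(2*exp(3*s)*sin(2*s)/9 + exp(3*s)*cos(2*s)/3).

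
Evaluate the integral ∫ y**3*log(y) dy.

Use integration by parts with u = log(y), dv = y**3 dy.
Then du = 1/y dy and v = y**4/4.

y**4*log(y)/4 - y**4/16 + C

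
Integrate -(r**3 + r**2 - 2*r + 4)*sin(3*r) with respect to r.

Use integration by parts with u = r**3 + r**2 - 2*r + 4, dv = -sin(3*r) dr, so v = cos(3*r)/3.
Apply parts 3 times (tabular method): alternate signs, differentiate u down to 0, integrate dv up.

r**3*cos(3*r)/3 - r**2*sin(3*r)/3 + r**2*cos(3*r)/3 - 2*r*sin(3*r)/9 - 8*r*cos(3*r)/9 + 8*sin(3*r)/27 + 34*cos(3*r)/27 + C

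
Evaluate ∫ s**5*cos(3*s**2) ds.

s**4*sin(3*s**2)/6 + s**2*cos(3*s**2)/9 - sin(3*s**2)/27 + C

Let u = s², du = 2s ds; rewrite as (1/2)∫ u^2·cos(3u) du.
Now integrate by parts 2 times.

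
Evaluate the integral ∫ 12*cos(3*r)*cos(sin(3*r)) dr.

4*sin(sin(3*r)) + C

Let u = sin(3*r), so du = (3*cos(3*r)) dr.
Rewriting, the integral becomes 4·∫ cos(u) du = 4·sin(u).
Substituting back, u = sin(3*r).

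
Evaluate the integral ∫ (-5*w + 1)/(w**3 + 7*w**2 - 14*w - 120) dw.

-19*log(w - 4)/90 - 26*log(w + 5)/9 + 31*log(w + 6)/10 + C

Factor the denominator: (w - 4)*(w + 5)*(w + 6).
Partial-fraction decomposition: 31/(10*(w + 6)) - 26/(9*(w + 5)) - 19/(90*(w - 4)).
Integrate each term: A/(w−a) contributes A·log|w−a|.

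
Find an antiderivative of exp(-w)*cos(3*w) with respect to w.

3*exp(-w)*sin(3*w)/10 - exp(-w)*cos(3*w)/10 + C

Let I denote the integral. Integrate by parts with u = cos(3*w), dv = exp(-w) dw, so v = -exp(-w): I = -exp(-w)*cos(3*w) − 3·∫ exp(-w)*sin(3*w) dw.
Apply parts again with u = sin(3*w), dv = exp(-w) dw: ∫ exp(-w)*sin(3*w) dw = -exp(-w)*sin(3*w) + 3·I. Substituting back brings back I: I = 3*exp(-w)*sin(3*w) - exp(-w)*cos(3*w) − 9·I.
Solving for I: (1 + 9)·I equals the remaining terms, so I = (1/10)·(3*exp(-w)*sin(3*w) - exp(-w)*cos(3*w)).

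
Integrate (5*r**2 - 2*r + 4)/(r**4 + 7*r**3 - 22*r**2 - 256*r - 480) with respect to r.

43*log(r - 6)/275 + 312*log(r + 4)/25 - 139*log(r + 5)/11 + 46/(5*r + 20) + C

Factor the denominator: (r - 6)*(r + 4)**2*(r + 5).
Partial-fraction decomposition: -139/(11*(r + 5)) + 312/(25*(r + 4)) - 46/(5*(r + 4)**2) + 43/(275*(r - 6)).
Integrate each term; A/(r−a) gives A·log|r−a|; A/(r−a)² gives −A/(r−a).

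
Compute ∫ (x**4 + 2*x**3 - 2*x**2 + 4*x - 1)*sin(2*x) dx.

Use integration by parts with u = x**4 + 2*x**3 - 2*x**2 + 4*x - 1, dv = sin(2*x) dx, so v = -cos(2*x)/2.
Apply parts 4 times (tabular method): alternate signs, differentiate u down to 0, integrate dv up.

-x**4*cos(2*x)/2 + x**3*sin(2*x) - x**3*cos(2*x) + 3*x**2*sin(2*x)/2 + 5*x**2*cos(2*x)/2 - 5*x*sin(2*x)/2 - x*cos(2*x)/2 + sin(2*x)/4 - 3*cos(2*x)/4 + C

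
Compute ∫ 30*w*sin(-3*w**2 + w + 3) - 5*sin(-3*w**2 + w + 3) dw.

5*cos(-3*w**2 + w + 3) + C

Let u = 3*w**2 - w - 3, so du = (6*w - 1) dw.
Rewriting, the integral becomes -5·∫ sin(u) du = -5·-cos(u).
Substituting back, u = 3*w**2 - w - 3.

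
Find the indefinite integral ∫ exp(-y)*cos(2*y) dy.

2*exp(-y)*sin(2*y)/5 - exp(-y)*cos(2*y)/5 + C

Let I denote the integral. Integrate by parts with u = cos(2*y), dv = exp(-y) dy, so v = -exp(-y): I = -exp(-y)*cos(2*y) − 2·∫ exp(-y)*sin(2*y) dy.
Apply parts again with u = sin(2*y), dv = exp(-y) dy: ∫ exp(-y)*sin(2*y) dy = -exp(-y)*sin(2*y) + 2·I. Substituting back brings back I: I = 2*exp(-y)*sin(2*y) - exp(-y)*cos(2*y) − 4·I.
Solving for I: (1 + 4)·I equals the remaining terms, so I = (1/5)·(2*exp(-y)*sin(2*y) - exp(-y)*cos(2*y)).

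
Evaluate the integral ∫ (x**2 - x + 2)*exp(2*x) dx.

(x**2 - 2*x + 3)*exp(2*x)/2 + C

Use integration by parts with u = x**2 - x + 2, dv = exp(2*x) dx, so v = exp(2*x)/2.
Apply parts 2 times (tabular method): alternate signs, differentiate u down to 0, integrate dv up.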